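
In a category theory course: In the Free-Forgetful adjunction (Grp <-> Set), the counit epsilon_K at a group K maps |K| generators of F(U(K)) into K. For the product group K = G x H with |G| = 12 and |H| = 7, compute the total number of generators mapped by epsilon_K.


The counit epsilon_K: F(U(K)) -> K of the Free-Forgetful adjunction
maps |K| generators of F(U(K)) into K. For K = G x H (the product group),
|G x H| = |G| * |H|.
Total generators mapped = 12 * 7 = 84.

84


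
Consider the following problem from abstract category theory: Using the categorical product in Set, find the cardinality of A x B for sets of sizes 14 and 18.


In Set, the product A x B is the Cartesian product.
By the universal property, |A x B| = |A| * |B|.
|A x B| = 14 * 18 = 252

252


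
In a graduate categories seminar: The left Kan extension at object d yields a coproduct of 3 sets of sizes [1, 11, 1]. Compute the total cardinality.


Pointwise, the left Kan extension (Lan_F H)(d) is the colimit, indexed
by the comma category (F downarrow d), of H composed with the
projection (F downarrow d) -> C. Here that colimit is given
as a coproduct (disjoint union) of sets, so its cardinality is the
sum of the sizes of the summands.
Coproduct of sets with sizes: 1 + 11 + 1
= 13

13


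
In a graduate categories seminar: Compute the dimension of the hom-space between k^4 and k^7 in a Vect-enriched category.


In Vect-enriched categories, Hom(k^n, k^m) is the space of m x n matrices.
dim(Hom(k^4, k^7)) = 7 * 4 = 28

28


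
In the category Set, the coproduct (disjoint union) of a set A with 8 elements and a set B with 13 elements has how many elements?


In Set, the coproduct A + B is the disjoint union.
|A + B| = |A| + |B| = 8 + 13 = 21

21


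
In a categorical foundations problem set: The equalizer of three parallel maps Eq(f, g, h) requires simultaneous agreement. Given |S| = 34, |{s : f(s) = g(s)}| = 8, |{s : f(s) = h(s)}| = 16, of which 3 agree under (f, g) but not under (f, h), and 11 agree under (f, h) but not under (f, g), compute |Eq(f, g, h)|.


Eq(f, g, h) is the triple-agreement set: points in S where all three
maps take the same value. Using inclusion-exclusion on the pairwise data:
Pair (f, g) agrees on 8 points; pair (f, h) on 16 points.
Points agreeing under (f, g) but not (f, h) = 3; under (f, h) but not (f, g) = 11.
Triple-agreement = agreement-in-(f, g) minus points that agree under (f, g) but not (f, h):
|Eq(f, g, h)| = 8 - 3 = 5
(cross-check via (f, h): 16 - 11 = 5.)

5


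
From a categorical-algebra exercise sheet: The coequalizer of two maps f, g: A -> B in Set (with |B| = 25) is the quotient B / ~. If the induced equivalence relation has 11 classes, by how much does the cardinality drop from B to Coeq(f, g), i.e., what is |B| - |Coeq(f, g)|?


The coequalizer Coeq(f, g) = B / ~ has one element per equivalence class.
|B| = 25, |Coeq(f, g)| = 11.
|B| - |Coeq(f, g)| = 25 - 11 = 14.

14


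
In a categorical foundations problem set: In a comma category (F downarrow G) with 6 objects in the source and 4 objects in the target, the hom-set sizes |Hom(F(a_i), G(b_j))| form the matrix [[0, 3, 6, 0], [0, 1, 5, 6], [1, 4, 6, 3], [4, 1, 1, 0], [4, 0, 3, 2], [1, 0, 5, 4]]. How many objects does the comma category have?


Objects of (F downarrow G) are triples (a, b, h: F(a)->G(b)).
The count equals the sum of all entries in the hom-matrix.
sum(row 0) = 9
sum(row 1) = 12
sum(row 2) = 14
sum(row 3) = 6
sum(row 4) = 9
sum(row 5) = 10
Grand total = 60

60


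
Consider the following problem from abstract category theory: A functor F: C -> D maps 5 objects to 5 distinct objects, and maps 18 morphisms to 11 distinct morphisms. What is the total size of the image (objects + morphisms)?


The image of F consists of distinct objects and distinct morphisms.
|Im(F)| on objects = 5
|Im(F)| on morphisms = 11
Total image cardinality = 5 + 11 = 16

16


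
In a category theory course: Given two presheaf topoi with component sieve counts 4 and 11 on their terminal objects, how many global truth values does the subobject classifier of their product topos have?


In a product of presheaf topoi E_1 x E_2, the subobject classifier
is Omega = Omega_1 x Omega_2 (componentwise), so
|Omega(top)| = |Omega_1(top_1)| * |Omega_2(top_2)|.
= 4 * 11 = 44.

44


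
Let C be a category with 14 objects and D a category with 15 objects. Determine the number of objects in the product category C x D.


The product category C x D has objects that are pairs (c, d).
Number of pairs = |Ob(C)| * |Ob(D)| = 14 * 15 = 210

210


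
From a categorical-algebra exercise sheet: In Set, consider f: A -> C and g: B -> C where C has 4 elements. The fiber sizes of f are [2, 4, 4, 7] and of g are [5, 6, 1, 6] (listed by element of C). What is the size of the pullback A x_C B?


The pullback A x_C B consists of pairs (a, b) with f(a) = g(b).
For each element c in C, the fiber product has |f^-1(c)| * |g^-1(c)| elements.
Summing over C: 2 * 5 + 4 * 6 + 4 * 1 + 7 * 6
= 10 + 24 + 4 + 42 = 80

80


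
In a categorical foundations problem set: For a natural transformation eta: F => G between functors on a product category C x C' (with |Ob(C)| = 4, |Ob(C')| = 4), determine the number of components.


A natural transformation eta: F => G assigns one component morphism per
object of the domain category.
The domain is the product category C x C', so
|Ob(C x C')| = |Ob(C)| * |Ob(C')| = 4 * 4 = 16.
Therefore eta has 16 component morphisms.

16


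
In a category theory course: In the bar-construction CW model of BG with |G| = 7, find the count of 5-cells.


In the bar-construction CW model of BG, the n-cells are indexed by
n-tuples [g_1|...|g_n] of non-identity elements of G (degenerate
simplices with some g_i = e do not contribute cells), so there are
(|G| - 1)^n n-cells.
For dim = 5 with |G| = 7:
cells = (7 - 1)^5 = 6^5 = 7776

7776


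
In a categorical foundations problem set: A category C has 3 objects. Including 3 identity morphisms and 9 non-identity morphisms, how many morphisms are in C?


Each object has an identity morphism, giving 3 identities.
Adding the 9 non-identity morphisms:
Total = 3 + 9 = 12

12


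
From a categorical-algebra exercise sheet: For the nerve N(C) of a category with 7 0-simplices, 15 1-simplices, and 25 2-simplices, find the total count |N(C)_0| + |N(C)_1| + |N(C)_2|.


The 2-skeleton of the nerve N(C) consists of simplices in dimensions 0, 1, 2:
  |N(C)_0| = 7 (objects)
  |N(C)_1| = 15 (morphisms)
  |N(C)_2| = 25 (composable pairs)
Total = 7 + 15 + 25 = 47

47


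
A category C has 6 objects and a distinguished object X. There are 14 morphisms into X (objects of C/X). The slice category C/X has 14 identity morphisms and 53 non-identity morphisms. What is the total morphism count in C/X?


In the slice category C/X, objects are morphisms to X.
Identity morphisms: 14 (one per object of C/X).
Non-identity morphisms: 53.
Total = 14 + 53 = 67

67


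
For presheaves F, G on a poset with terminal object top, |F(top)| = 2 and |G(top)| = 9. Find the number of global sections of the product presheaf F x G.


Global sections of a presheaf on a poset with terminal top satisfy
Gamma(H) ~ H(top). Presheaves admit pointwise products, so
(F x G)(top) = F(top) x G(top) (Cartesian product).
|Gamma(F x G)| = |F(top)| * |G(top)| = 2 * 9 = 18.

18


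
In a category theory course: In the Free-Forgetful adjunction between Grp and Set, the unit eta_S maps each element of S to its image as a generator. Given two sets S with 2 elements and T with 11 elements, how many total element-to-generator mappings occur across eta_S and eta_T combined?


The unit eta_X: X -> U(F(X)) of the Free-Forgetful adjunction
maps each element of X to a generator of F(X). For X = S + T (disjoint
union in Set), |S + T| = |S| + |T|.
Total mappings = 2 + 11 = 13.

13


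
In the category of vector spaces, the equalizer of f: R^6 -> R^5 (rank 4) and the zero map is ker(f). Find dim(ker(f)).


The equalizer of f and the zero map is ker(f).
By the rank-nullity theorem: dim(ker(f)) = dim(domain) - rank(f).
dim(ker(f)) = 6 - 4 = 2

2


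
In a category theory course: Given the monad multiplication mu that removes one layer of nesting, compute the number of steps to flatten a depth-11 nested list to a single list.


Each application of mu: T^2 -> T removes one layer of nesting.
Starting at depth 11 (i.e., T^11(X)), we need to reach T(X).
Number of mu applications = 11 - 1 = 10

10


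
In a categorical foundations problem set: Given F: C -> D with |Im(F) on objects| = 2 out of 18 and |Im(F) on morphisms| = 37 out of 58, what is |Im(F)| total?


The image of F consists of distinct objects and distinct morphisms.
|Im(F)| on objects = 2
|Im(F)| on morphisms = 37
Total image cardinality = 2 + 37 = 39

39


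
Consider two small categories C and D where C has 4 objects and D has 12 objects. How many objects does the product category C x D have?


The product category C x D has objects that are pairs (c, d).
Number of pairs = |Ob(C)| * |Ob(D)| = 4 * 12 = 48

48


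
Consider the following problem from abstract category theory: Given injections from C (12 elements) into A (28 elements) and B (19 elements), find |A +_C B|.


The pushout A +_C B identifies the images of C in A and B.
|A +_C B| = |A| + |B| - |C| (for injections).
= 28 + 19 - 12 = 35

35


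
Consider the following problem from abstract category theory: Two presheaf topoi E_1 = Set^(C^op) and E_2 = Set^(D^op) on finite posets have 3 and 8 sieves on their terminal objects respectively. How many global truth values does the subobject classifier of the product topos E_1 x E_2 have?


In a product of presheaf topoi E_1 x E_2, the subobject classifier
is Omega = Omega_1 x Omega_2 (componentwise), so
|Omega(top)| = |Omega_1(top_1)| * |Omega_2(top_2)|.
= 3 * 8 = 24.

24


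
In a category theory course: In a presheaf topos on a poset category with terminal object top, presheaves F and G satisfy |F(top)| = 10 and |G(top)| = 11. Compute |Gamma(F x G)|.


Global sections of a presheaf on a poset with terminal top satisfy
Gamma(H) ~ H(top). Presheaves admit pointwise products, so
(F x G)(top) = F(top) x G(top) (Cartesian product).
|Gamma(F x G)| = |F(top)| * |G(top)| = 10 * 11 = 110.

110


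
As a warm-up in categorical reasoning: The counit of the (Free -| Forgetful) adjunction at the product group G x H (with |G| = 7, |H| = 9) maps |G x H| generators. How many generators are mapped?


The counit epsilon_K: F(U(K)) -> K of the Free-Forgetful adjunction
maps |K| generators of F(U(K)) into K. For K = G x H (the product group),
|G x H| = |G| * |H|.
Total generators mapped = 7 * 9 = 63.

63


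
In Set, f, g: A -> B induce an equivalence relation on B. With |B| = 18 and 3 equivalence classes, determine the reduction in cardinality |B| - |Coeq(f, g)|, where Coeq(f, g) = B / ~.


The coequalizer Coeq(f, g) = B / ~ has one element per equivalence class.
|B| = 18, |Coeq(f, g)| = 3.
|B| - |Coeq(f, g)| = 18 - 3 = 15.

15


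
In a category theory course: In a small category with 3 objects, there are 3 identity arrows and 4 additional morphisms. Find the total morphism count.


Each object has an identity morphism, giving 3 identities.
Adding the 4 non-identity morphisms:
Total = 3 + 4 = 7

7


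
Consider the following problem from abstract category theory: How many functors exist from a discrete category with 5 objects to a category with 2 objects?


A functor from a discrete category C to D is determined by
where each object maps. Each of the 5 objects of C can map
to any of the 2 objects of D independently.
Number of functors = 2^5 = 32

32


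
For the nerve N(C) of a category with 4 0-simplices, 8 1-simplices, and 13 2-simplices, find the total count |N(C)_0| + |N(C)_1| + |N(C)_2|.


The 2-skeleton of the nerve N(C) consists of simplices in dimensions 0, 1, 2:
  |N(C)_0| = 4 (objects)
  |N(C)_1| = 8 (morphisms)
  |N(C)_2| = 13 (composable pairs)
Total = 4 + 8 + 13 = 25

25


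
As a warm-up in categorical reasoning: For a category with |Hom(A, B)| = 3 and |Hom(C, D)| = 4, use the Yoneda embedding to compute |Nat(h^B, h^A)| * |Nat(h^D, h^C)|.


By the Yoneda lemma, Nat(h^B, h^A) is isomorphic to Hom(A, B),
so |Nat(h^B, h^A)| = |Hom(A, B)| and |Nat(h^D, h^C)| = |Hom(C, D)|.
|Hom(A, B)| = 3, |Hom(C, D)| = 4.
|Nat(h^B, h^A) x Nat(h^D, h^C)| = 3 * 4 = 12

12


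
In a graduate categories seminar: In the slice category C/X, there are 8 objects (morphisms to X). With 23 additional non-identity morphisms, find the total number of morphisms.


In the slice category C/X, objects are morphisms to X.
Identity morphisms: 8 (one per object of C/X).
Non-identity morphisms: 23.
Total = 8 + 23 = 31

31


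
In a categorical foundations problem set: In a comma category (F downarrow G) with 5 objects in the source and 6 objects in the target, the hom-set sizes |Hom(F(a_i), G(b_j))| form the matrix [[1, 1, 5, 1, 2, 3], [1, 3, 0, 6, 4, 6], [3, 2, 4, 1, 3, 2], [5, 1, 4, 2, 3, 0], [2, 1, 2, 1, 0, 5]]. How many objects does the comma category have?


Objects of (F downarrow G) are triples (a, b, h: F(a)->G(b)).
The count equals the sum of all entries in the hom-matrix.
sum(row 0) = 13
sum(row 1) = 20
sum(row 2) = 15
sum(row 3) = 15
sum(row 4) = 11
Grand total = 74

74


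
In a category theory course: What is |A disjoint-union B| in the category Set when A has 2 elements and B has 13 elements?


In Set, the coproduct A + B is the disjoint union.
|A + B| = |A| + |B| = 2 + 13 = 15

15


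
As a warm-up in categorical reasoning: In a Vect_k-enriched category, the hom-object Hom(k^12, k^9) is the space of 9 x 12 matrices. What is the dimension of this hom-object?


In Vect-enriched categories, Hom(k^n, k^m) is the space of m x n matrices.
dim(Hom(k^12, k^9)) = 9 * 12 = 108

108


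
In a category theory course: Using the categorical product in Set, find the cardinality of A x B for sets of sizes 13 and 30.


In Set, the product A x B is the Cartesian product.
By the universal property, |A x B| = |A| * |B|.
|A x B| = 13 * 30 = 390

390


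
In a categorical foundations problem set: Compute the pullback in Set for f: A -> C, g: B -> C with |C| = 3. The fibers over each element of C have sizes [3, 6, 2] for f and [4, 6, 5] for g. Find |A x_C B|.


The pullback A x_C B consists of pairs (a, b) with f(a) = g(b).
For each element c in C, the fiber product has |f^-1(c)| * |g^-1(c)| elements.
Summing over C: 3 * 4 + 6 * 6 + 2 * 5
= 12 + 36 + 10 = 58

58


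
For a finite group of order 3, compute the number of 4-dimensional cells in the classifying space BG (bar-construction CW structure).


In the bar-construction CW model of BG, the n-cells are indexed by
n-tuples [g_1|...|g_n] of non-identity elements of G (degenerate
simplices with some g_i = e do not contribute cells), so there are
(|G| - 1)^n n-cells.
For dim = 4 with |G| = 3:
cells = (3 - 1)^4 = 2^4 = 16

16


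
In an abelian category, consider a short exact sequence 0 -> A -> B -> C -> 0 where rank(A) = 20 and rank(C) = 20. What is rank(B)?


For a short exact sequence 0 -> A -> B -> C -> 0,
rank is additive: rank(B) = rank(A) + rank(C).
rank(B) = 20 + 20 = 40

40


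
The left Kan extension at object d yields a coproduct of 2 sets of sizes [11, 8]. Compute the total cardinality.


Pointwise, the left Kan extension (Lan_F H)(d) is the colimit, indexed
by the comma category (F downarrow d), of H composed with the
projection (F downarrow d) -> C. Here that colimit is given
as a coproduct (disjoint union) of sets, so its cardinality is the
sum of the sizes of the summands.
Coproduct of sets with sizes: 11 + 8
= 19

19


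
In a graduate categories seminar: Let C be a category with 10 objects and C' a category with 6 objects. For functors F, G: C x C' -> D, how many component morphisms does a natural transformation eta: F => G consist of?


A natural transformation eta: F => G assigns one component morphism per
object of the domain category.
The domain is the product category C x C', so
|Ob(C x C')| = |Ob(C)| * |Ob(C')| = 10 * 6 = 60.
Therefore eta has 60 component morphisms.

60


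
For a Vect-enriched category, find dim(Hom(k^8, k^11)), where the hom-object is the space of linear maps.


In Vect-enriched categories, Hom(k^n, k^m) is the space of m x n matrices.
dim(Hom(k^8, k^11)) = 11 * 8 = 88

88


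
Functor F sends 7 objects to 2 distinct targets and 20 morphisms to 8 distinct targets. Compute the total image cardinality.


The image of F consists of distinct objects and distinct morphisms.
|Im(F)| on objects = 2
|Im(F)| on morphisms = 8
Total image cardinality = 2 + 8 = 10

10


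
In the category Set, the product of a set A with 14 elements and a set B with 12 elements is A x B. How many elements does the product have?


In Set, the product A x B is the Cartesian product.
By the universal property, |A x B| = |A| * |B|.
|A x B| = 14 * 12 = 168

168


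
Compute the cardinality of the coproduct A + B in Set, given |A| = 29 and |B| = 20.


In Set, the coproduct A + B is the disjoint union.
|A + B| = |A| + |B| = 29 + 20 = 49

49


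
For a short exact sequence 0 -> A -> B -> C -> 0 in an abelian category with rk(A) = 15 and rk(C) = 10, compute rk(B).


For a short exact sequence 0 -> A -> B -> C -> 0,
rank is additive: rank(B) = rank(A) + rank(C).
rank(B) = 15 + 10 = 25

25


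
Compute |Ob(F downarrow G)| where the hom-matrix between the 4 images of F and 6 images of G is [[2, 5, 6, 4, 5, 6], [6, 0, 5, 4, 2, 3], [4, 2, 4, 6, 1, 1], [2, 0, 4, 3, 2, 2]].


Objects of (F downarrow G) are triples (a, b, h: F(a)->G(b)).
The count equals the sum of all entries in the hom-matrix.
sum(row 0) = 28
sum(row 1) = 20
sum(row 2) = 18
sum(row 3) = 13
Grand total = 79

79


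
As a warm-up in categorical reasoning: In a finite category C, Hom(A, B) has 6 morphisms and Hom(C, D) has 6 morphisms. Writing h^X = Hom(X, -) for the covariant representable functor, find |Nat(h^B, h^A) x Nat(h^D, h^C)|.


By the Yoneda lemma, Nat(h^B, h^A) is isomorphic to Hom(A, B),
so |Nat(h^B, h^A)| = |Hom(A, B)| and |Nat(h^D, h^C)| = |Hom(C, D)|.
|Hom(A, B)| = 6, |Hom(C, D)| = 6.
|Nat(h^B, h^A) x Nat(h^D, h^C)| = 6 * 6 = 36

36


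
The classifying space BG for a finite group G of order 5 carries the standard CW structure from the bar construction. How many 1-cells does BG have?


In the bar-construction CW model of BG, the n-cells are indexed by
n-tuples [g_1|...|g_n] of non-identity elements of G (degenerate
simplices with some g_i = e do not contribute cells), so there are
(|G| - 1)^n n-cells.
For dim = 1 with |G| = 5:
cells = (5 - 1)^1 = 4^1 = 4

4


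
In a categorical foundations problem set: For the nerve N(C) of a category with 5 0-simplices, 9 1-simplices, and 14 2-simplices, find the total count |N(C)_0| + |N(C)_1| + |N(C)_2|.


The 2-skeleton of the nerve N(C) consists of simplices in dimensions 0, 1, 2:
  |N(C)_0| = 5 (objects)
  |N(C)_1| = 9 (morphisms)
  |N(C)_2| = 14 (composable pairs)
Total = 5 + 9 + 14 = 28

28


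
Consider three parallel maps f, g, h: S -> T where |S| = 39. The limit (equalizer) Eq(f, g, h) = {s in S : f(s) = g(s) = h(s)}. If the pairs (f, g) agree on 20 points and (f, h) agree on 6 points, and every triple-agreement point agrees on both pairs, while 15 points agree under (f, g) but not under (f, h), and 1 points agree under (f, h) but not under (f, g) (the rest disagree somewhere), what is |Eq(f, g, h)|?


Eq(f, g, h) is the triple-agreement set: points in S where all three
maps take the same value. Using inclusion-exclusion on the pairwise data:
Pair (f, g) agrees on 20 points; pair (f, h) on 6 points.
Points agreeing under (f, g) but not (f, h) = 15; under (f, h) but not (f, g) = 1.
Triple-agreement = agreement-in-(f, g) minus points that agree under (f, g) but not (f, h):
|Eq(f, g, h)| = 20 - 15 = 5
(cross-check via (f, h): 6 - 1 = 5.)

5


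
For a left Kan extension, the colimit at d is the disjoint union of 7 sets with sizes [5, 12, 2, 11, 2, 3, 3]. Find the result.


Pointwise, the left Kan extension (Lan_F H)(d) is the colimit, indexed
by the comma category (F downarrow d), of H composed with the
projection (F downarrow d) -> C. Here that colimit is given
as a coproduct (disjoint union) of sets, so its cardinality is the
sum of the sizes of the summands.
Coproduct of sets with sizes: 5 + 12 + 2 + 11 + 2 + 3 + 3
= 38

38


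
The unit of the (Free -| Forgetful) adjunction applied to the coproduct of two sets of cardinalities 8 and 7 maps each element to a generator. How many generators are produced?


The unit eta_X: X -> U(F(X)) of the Free-Forgetful adjunction
maps each element of X to a generator of F(X). For X = S + T (disjoint
union in Set), |S + T| = |S| + |T|.
Total mappings = 8 + 7 = 15.

15


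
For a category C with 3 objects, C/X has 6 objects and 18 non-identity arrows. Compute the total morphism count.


In the slice category C/X, objects are morphisms to X.
Identity morphisms: 6 (one per object of C/X).
Non-identity morphisms: 18.
Total = 6 + 18 = 24

24


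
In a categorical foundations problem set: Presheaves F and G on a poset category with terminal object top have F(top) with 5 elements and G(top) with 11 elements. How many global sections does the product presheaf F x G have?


Global sections of a presheaf on a poset with terminal top satisfy
Gamma(H) ~ H(top). Presheaves admit pointwise products, so
(F x G)(top) = F(top) x G(top) (Cartesian product).
|Gamma(F x G)| = |F(top)| * |G(top)| = 5 * 11 = 55.

55


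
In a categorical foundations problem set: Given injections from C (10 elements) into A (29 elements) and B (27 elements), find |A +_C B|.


The pushout A +_C B identifies the images of C in A and B.
|A +_C B| = |A| + |B| - |C| (for injections).
= 29 + 27 - 10 = 46

46


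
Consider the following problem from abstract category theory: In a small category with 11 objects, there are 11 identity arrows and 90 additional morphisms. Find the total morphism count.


Each object has an identity morphism, giving 11 identities.
Adding the 90 non-identity morphisms:
Total = 11 + 90 = 101

101


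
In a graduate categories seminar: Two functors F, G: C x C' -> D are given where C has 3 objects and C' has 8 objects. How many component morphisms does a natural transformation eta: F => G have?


A natural transformation eta: F => G assigns one component morphism per
object of the domain category.
The domain is the product category C x C', so
|Ob(C x C')| = |Ob(C)| * |Ob(C')| = 3 * 8 = 24.
Therefore eta has 24 component morphisms.

24


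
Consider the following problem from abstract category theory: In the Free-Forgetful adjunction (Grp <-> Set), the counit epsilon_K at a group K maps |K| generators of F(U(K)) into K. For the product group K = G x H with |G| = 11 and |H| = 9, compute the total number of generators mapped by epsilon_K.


The counit epsilon_K: F(U(K)) -> K of the Free-Forgetful adjunction
maps |K| generators of F(U(K)) into K. For K = G x H (the product group),
|G x H| = |G| * |H|.
Total generators mapped = 11 * 9 = 99.

99


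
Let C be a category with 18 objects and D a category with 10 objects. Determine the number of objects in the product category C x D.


The product category C x D has objects that are pairs (c, d).
Number of pairs = |Ob(C)| * |Ob(D)| = 18 * 10 = 180

180


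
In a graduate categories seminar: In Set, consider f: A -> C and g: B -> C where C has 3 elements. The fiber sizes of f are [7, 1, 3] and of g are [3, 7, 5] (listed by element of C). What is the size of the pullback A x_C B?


The pullback A x_C B consists of pairs (a, b) with f(a) = g(b).
For each element c in C, the fiber product has |f^-1(c)| * |g^-1(c)| elements.
Summing over C: 7 * 3 + 1 * 7 + 3 * 5
= 21 + 7 + 15 = 43

43


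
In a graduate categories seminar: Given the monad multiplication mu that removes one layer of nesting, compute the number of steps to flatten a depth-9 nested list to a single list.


Each application of mu: T^2 -> T removes one layer of nesting.
Starting at depth 9 (i.e., T^9(X)), we need to reach T(X).
Number of mu applications = 9 - 1 = 8

8


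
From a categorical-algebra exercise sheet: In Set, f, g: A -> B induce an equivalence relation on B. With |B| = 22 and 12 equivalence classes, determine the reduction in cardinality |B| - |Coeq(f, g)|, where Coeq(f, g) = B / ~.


The coequalizer Coeq(f, g) = B / ~ has one element per equivalence class.
|B| = 22, |Coeq(f, g)| = 12.
|B| - |Coeq(f, g)| = 22 - 12 = 10.

10


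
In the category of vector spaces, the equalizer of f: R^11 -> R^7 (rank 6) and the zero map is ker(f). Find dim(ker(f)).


The equalizer of f and the zero map is ker(f).
By the rank-nullity theorem: dim(ker(f)) = dim(domain) - rank(f).
dim(ker(f)) = 11 - 6 = 5

5


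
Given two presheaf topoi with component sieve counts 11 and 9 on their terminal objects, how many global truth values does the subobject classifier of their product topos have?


In a product of presheaf topoi E_1 x E_2, the subobject classifier
is Omega = Omega_1 x Omega_2 (componentwise), so
|Omega(top)| = |Omega_1(top_1)| * |Omega_2(top_2)|.
= 11 * 9 = 99.

99


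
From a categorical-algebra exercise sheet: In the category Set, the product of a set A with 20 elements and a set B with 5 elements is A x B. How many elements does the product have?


In Set, the product A x B is the Cartesian product.
By the universal property, |A x B| = |A| * |B|.
|A x B| = 20 * 5 = 100

100


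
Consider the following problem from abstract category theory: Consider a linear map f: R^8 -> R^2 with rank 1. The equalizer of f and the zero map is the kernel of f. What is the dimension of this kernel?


The equalizer of f and the zero map is ker(f).
By the rank-nullity theorem: dim(ker(f)) = dim(domain) - rank(f).
dim(ker(f)) = 8 - 1 = 7

7


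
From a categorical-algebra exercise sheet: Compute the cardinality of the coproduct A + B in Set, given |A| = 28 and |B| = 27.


In Set, the coproduct A + B is the disjoint union.
|A + B| = |A| + |B| = 28 + 27 = 55

55


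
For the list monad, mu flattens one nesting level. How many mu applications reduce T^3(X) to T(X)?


Each application of mu: T^2 -> T removes one layer of nesting.
Starting at depth 3 (i.e., T^3(X)), we need to reach T(X).
Number of mu applications = 3 - 1 = 2

2


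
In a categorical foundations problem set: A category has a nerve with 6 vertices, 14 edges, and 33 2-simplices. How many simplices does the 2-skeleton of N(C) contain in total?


The 2-skeleton of the nerve N(C) consists of simplices in dimensions 0, 1, 2:
  |N(C)_0| = 6 (objects)
  |N(C)_1| = 14 (morphisms)
  |N(C)_2| = 33 (composable pairs)
Total = 6 + 14 + 33 = 53

53


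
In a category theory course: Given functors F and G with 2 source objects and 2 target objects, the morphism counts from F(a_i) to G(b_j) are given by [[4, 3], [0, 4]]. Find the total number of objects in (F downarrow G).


Objects of (F downarrow G) are triples (a, b, h: F(a)->G(b)).
The count equals the sum of all entries in the hom-matrix.
sum(row 0) = 7
sum(row 1) = 4
Grand total = 11

11


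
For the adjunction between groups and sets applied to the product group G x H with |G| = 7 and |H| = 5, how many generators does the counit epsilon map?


The counit epsilon_K: F(U(K)) -> K of the Free-Forgetful adjunction
maps |K| generators of F(U(K)) into K. For K = G x H (the product group),
|G x H| = |G| * |H|.
Total generators mapped = 7 * 5 = 35.

35


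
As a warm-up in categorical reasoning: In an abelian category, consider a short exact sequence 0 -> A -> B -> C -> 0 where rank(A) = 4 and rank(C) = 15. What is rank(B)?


For a short exact sequence 0 -> A -> B -> C -> 0,
rank is additive: rank(B) = rank(A) + rank(C).
rank(B) = 4 + 15 = 19

19


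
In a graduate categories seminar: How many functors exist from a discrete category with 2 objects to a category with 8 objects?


A functor from a discrete category C to D is determined by
where each object maps. Each of the 2 objects of C can map
to any of the 8 objects of D independently.
Number of functors = 8^2 = 64

64


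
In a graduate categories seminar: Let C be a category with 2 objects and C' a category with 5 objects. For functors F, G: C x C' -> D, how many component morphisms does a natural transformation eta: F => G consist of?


A natural transformation eta: F => G assigns one component morphism per
object of the domain category.
The domain is the product category C x C', so
|Ob(C x C')| = |Ob(C)| * |Ob(C')| = 2 * 5 = 10.
Therefore eta has 10 component morphisms.

10


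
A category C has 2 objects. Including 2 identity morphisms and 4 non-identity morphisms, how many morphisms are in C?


Each object has an identity morphism, giving 2 identities.
Adding the 4 non-identity morphisms:
Total = 2 + 4 = 6

6


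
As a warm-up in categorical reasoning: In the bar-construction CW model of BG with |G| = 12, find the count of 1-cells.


In the bar-construction CW model of BG, the n-cells are indexed by
n-tuples [g_1|...|g_n] of non-identity elements of G (degenerate
simplices with some g_i = e do not contribute cells), so there are
(|G| - 1)^n n-cells.
For dim = 1 with |G| = 12:
cells = (12 - 1)^1 = 11^1 = 11

11


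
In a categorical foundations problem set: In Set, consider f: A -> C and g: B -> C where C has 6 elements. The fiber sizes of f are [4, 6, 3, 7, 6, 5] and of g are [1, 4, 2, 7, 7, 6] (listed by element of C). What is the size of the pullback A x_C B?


The pullback A x_C B consists of pairs (a, b) with f(a) = g(b).
For each element c in C, the fiber product has |f^-1(c)| * |g^-1(c)| elements.
Summing over C: 4 * 1 + 6 * 4 + 3 * 2 + 7 * 7 + 6 * 7 + 5 * 6
= 4 + 24 + 6 + 49 + 42 + 30 = 155

155


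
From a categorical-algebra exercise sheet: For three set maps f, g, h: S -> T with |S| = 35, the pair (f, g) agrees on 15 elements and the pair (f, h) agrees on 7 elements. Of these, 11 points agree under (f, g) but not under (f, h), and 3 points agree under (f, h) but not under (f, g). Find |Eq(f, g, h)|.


Eq(f, g, h) is the triple-agreement set: points in S where all three
maps take the same value. Using inclusion-exclusion on the pairwise data:
Pair (f, g) agrees on 15 points; pair (f, h) on 7 points.
Points agreeing under (f, g) but not (f, h) = 11; under (f, h) but not (f, g) = 3.
Triple-agreement = agreement-in-(f, g) minus points that agree under (f, g) but not (f, h):
|Eq(f, g, h)| = 15 - 11 = 4
(cross-check via (f, h): 7 - 3 = 4.)

4


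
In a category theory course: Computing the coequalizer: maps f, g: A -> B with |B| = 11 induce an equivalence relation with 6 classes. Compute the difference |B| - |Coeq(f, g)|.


The coequalizer Coeq(f, g) = B / ~ has one element per equivalence class.
|B| = 11, |Coeq(f, g)| = 6.
|B| - |Coeq(f, g)| = 11 - 6 = 5.

5


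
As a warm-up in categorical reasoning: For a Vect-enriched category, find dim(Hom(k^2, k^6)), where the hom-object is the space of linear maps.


In Vect-enriched categories, Hom(k^n, k^m) is the space of m x n matrices.
dim(Hom(k^2, k^6)) = 6 * 2 = 12

12


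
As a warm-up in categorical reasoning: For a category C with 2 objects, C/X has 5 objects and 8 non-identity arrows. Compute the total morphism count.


In the slice category C/X, objects are morphisms to X.
Identity morphisms: 5 (one per object of C/X).
Non-identity morphisms: 8.
Total = 5 + 8 = 13

13


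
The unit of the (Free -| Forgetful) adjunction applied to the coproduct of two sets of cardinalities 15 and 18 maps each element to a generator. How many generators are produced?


The unit eta_X: X -> U(F(X)) of the Free-Forgetful adjunction
maps each element of X to a generator of F(X). For X = S + T (disjoint
union in Set), |S + T| = |S| + |T|.
Total mappings = 15 + 18 = 33.

33


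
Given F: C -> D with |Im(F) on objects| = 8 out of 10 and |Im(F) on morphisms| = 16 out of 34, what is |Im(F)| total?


The image of F consists of distinct objects and distinct morphisms.
|Im(F)| on objects = 8
|Im(F)| on morphisms = 16
Total image cardinality = 8 + 16 = 24

24


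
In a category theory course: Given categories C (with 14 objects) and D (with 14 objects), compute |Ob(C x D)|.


The product category C x D has objects that are pairs (c, d).
Number of pairs = |Ob(C)| * |Ob(D)| = 14 * 14 = 196

196


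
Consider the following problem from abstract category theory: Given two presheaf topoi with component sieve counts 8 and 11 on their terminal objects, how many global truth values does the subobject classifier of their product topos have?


In a product of presheaf topoi E_1 x E_2, the subobject classifier
is Omega = Omega_1 x Omega_2 (componentwise), so
|Omega(top)| = |Omega_1(top_1)| * |Omega_2(top_2)|.
= 8 * 11 = 88.

88


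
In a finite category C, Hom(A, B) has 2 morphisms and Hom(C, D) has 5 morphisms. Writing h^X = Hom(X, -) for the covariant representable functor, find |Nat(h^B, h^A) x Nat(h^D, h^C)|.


By the Yoneda lemma, Nat(h^B, h^A) is isomorphic to Hom(A, B),
so |Nat(h^B, h^A)| = |Hom(A, B)| and |Nat(h^D, h^C)| = |Hom(C, D)|.
|Hom(A, B)| = 2, |Hom(C, D)| = 5.
|Nat(h^B, h^A) x Nat(h^D, h^C)| = 2 * 5 = 10

10


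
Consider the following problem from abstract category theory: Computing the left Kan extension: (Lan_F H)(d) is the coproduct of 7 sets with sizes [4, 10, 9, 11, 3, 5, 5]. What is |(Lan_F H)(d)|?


Pointwise, the left Kan extension (Lan_F H)(d) is the colimit, indexed
by the comma category (F downarrow d), of H composed with the
projection (F downarrow d) -> C. Here that colimit is given
as a coproduct (disjoint union) of sets, so its cardinality is the
sum of the sizes of the summands.
Coproduct of sets with sizes: 4 + 10 + 9 + 11 + 3 + 5 + 5
= 47

47


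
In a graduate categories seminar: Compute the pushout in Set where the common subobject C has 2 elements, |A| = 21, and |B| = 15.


The pushout A +_C B identifies the images of C in A and B.
|A +_C B| = |A| + |B| - |C| (for injections).
= 21 + 15 - 2 = 34

34


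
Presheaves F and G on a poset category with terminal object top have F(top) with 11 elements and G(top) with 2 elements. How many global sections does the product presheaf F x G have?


Global sections of a presheaf on a poset with terminal top satisfy
Gamma(H) ~ H(top). Presheaves admit pointwise products, so
(F x G)(top) = F(top) x G(top) (Cartesian product).
|Gamma(F x G)| = |F(top)| * |G(top)| = 11 * 2 = 22.

22


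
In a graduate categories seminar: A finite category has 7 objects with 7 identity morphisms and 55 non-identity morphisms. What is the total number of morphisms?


Each object has an identity morphism, giving 7 identities.
Adding the 55 non-identity morphisms:
Total = 7 + 55 = 62

62


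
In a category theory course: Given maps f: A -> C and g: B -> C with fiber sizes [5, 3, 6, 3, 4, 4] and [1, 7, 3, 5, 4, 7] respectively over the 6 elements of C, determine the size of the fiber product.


The pullback A x_C B consists of pairs (a, b) with f(a) = g(b).
For each element c in C, the fiber product has |f^-1(c)| * |g^-1(c)| elements.
Summing over C: 5 * 1 + 3 * 7 + 6 * 3 + 3 * 5 + 4 * 4 + 4 * 7
= 5 + 21 + 18 + 15 + 16 + 28 = 103

103


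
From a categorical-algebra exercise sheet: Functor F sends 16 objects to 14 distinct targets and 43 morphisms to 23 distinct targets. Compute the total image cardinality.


The image of F consists of distinct objects and distinct morphisms.
|Im(F)| on objects = 14
|Im(F)| on morphisms = 23
Total image cardinality = 14 + 23 = 37

37


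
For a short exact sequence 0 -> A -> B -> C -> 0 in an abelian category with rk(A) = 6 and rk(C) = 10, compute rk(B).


For a short exact sequence 0 -> A -> B -> C -> 0,
rank is additive: rank(B) = rank(A) + rank(C).
rank(B) = 6 + 10 = 16

16


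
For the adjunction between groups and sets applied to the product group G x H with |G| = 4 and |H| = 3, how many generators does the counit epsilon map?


The counit epsilon_K: F(U(K)) -> K of the Free-Forgetful adjunction
maps |K| generators of F(U(K)) into K. For K = G x H (the product group),
|G x H| = |G| * |H|.
Total generators mapped = 4 * 3 = 12.

12


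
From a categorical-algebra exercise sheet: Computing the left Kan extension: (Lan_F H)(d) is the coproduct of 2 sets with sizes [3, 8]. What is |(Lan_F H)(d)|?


Pointwise, the left Kan extension (Lan_F H)(d) is the colimit, indexed
by the comma category (F downarrow d), of H composed with the
projection (F downarrow d) -> C. Here that colimit is given
as a coproduct (disjoint union) of sets, so its cardinality is the
sum of the sizes of the summands.
Coproduct of sets with sizes: 3 + 8
= 11

11


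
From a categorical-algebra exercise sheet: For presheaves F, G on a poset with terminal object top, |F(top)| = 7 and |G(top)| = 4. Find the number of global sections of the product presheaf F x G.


Global sections of a presheaf on a poset with terminal top satisfy
Gamma(H) ~ H(top). Presheaves admit pointwise products, so
(F x G)(top) = F(top) x G(top) (Cartesian product).
|Gamma(F x G)| = |F(top)| * |G(top)| = 7 * 4 = 28.

28


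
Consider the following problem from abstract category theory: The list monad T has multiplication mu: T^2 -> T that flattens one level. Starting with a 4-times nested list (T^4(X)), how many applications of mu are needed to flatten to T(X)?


Each application of mu: T^2 -> T removes one layer of nesting.
Starting at depth 4 (i.e., T^4(X)), we need to reach T(X).
Number of mu applications = 4 - 1 = 3

3


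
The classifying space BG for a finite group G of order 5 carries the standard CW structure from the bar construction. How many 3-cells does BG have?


In the bar-construction CW model of BG, the n-cells are indexed by
n-tuples [g_1|...|g_n] of non-identity elements of G (degenerate
simplices with some g_i = e do not contribute cells), so there are
(|G| - 1)^n n-cells.
For dim = 3 with |G| = 5:
cells = (5 - 1)^3 = 4^3 = 64

64


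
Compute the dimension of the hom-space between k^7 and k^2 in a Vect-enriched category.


In Vect-enriched categories, Hom(k^n, k^m) is the space of m x n matrices.
dim(Hom(k^7, k^2)) = 2 * 7 = 14

14


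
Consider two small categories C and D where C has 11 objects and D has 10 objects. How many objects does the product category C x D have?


The product category C x D has objects that are pairs (c, d).
Number of pairs = |Ob(C)| * |Ob(D)| = 11 * 10 = 110

110


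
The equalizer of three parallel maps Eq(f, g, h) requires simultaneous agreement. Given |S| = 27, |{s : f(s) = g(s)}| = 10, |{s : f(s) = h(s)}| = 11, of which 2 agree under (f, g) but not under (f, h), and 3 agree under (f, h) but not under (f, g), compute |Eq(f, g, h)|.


Eq(f, g, h) is the triple-agreement set: points in S where all three
maps take the same value. Using inclusion-exclusion on the pairwise data:
Pair (f, g) agrees on 10 points; pair (f, h) on 11 points.
Points agreeing under (f, g) but not (f, h) = 2; under (f, h) but not (f, g) = 3.
Triple-agreement = agreement-in-(f, g) minus points that agree under (f, g) but not (f, h):
|Eq(f, g, h)| = 10 - 2 = 8
(cross-check via (f, h): 11 - 3 = 8.)

8


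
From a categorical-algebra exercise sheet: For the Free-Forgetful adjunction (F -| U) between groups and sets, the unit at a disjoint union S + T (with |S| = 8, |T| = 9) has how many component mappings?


The unit eta_X: X -> U(F(X)) of the Free-Forgetful adjunction
maps each element of X to a generator of F(X). For X = S + T (disjoint
union in Set), |S + T| = |S| + |T|.
Total mappings = 8 + 9 = 17.

17


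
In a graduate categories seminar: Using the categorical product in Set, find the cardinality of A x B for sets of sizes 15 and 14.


In Set, the product A x B is the Cartesian product.
By the universal property, |A x B| = |A| * |B|.
|A x B| = 15 * 14 = 210

210
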